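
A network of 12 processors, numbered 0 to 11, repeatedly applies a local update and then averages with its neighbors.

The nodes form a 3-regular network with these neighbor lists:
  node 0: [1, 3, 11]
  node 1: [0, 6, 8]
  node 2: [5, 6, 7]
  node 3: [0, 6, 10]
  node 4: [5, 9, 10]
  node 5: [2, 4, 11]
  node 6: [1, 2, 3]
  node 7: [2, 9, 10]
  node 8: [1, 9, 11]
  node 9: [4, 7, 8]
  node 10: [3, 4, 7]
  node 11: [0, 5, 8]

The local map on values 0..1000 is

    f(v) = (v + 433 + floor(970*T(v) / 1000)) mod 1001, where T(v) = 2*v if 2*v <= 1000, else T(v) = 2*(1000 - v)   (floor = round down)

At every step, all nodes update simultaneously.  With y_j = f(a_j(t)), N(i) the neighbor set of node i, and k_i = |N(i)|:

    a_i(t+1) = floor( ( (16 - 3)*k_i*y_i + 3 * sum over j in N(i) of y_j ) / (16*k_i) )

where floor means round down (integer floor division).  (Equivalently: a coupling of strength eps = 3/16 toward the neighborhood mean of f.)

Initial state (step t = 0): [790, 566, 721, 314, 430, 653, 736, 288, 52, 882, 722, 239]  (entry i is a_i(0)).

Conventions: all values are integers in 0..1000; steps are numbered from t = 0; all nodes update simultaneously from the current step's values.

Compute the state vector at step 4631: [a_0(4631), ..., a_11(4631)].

Simulating step by step:
t=0: [790, 566, 721, 314, 430, 653, 736, 288, 52, 882, 722, 239]
t=1: [594, 800, 671, 413, 690, 711, 670, 346, 570, 537, 646, 232]
t=2: [746, 653, 720, 669, 733, 669, 728, 513, 779, 829, 734, 239]
t=3: [646, 740, 709, 731, 680, 698, 695, 845, 611, 619, 698, 237]
t=4: [713, 691, 698, 693, 733, 678, 712, 606, 747, 773, 705, 246]
t=5: [669, 716, 720, 717, 684, 693, 705, 780, 638, 658, 713, 257]
t=6: [702, 706, 693, 701, 728, 685, 706, 652, 729, 745, 698, 291]
t=7: [685, 706, 722, 712, 690, 697, 709, 748, 661, 678, 715, 366]
t=8: [711, 711, 693, 703, 721, 702, 704, 675, 731, 730, 698, 549]
t=9: [713, 702, 719, 710, 695, 720, 710, 731, 695, 688, 714, 825]
t=10: [695, 711, 695, 703, 715, 690, 704, 688, 710, 721, 700, 616]
t=11: [721, 704, 718, 711, 701, 725, 710, 721, 708, 696, 713, 777]
t=12: [692, 708, 696, 702, 711, 688, 703, 696, 702, 714, 701, 651]
t=13: [721, 707, 717, 712, 704, 725, 711, 715, 713, 702, 712, 752]
t=14: [693, 705, 697, 701, 708, 690, 702, 699, 699, 710, 702, 670]
t=15: [720, 710, 716, 713, 707, 722, 712, 713, 714, 705, 711, 737]
t=16: [694, 703, 698, 700, 706, 693, 701, 701, 699, 707, 703, 682]
t=17: [718, 711, 715, 714, 708, 719, 713, 712, 714, 707, 711, 727]
t=18: [697, 702, 699, 700, 705, 696, 700, 702, 699, 706, 702, 689]
t=19: [716, 712, 714, 714, 709, 716, 713, 711, 714, 708, 711, 722]
t=20: [698, 701, 700, 700, 704, 698, 700, 703, 700, 705, 702, 694]
t=21: [715, 713, 713, 713, 710, 714, 713, 711, 713, 709, 711, 718]
t=22: [699, 700, 701, 701, 703, 700, 701, 703, 701, 704, 702, 697]
t=23: [714, 713, 712, 713, 711, 713, 713, 711, 713, 710, 711, 715]
t=24: [700, 700, 701, 701, 702, 701, 701, 703, 701, 703, 702, 699]
t=25: [713, 713, 712, 713, 712, 713, 713, 711, 713, 711, 712, 713]
t=26: [701, 701, 701, 701, 702, 701, 701, 702, 701, 702, 702, 701]
t=27: [713, 713, 712, 712, 712, 712, 713, 712, 712, 712, 712, 713]
t=28: [701, 701, 701, 701, 702, 701, 701, 702, 701, 702, 702, 701]

Answer: [713, 713, 712, 712, 712, 712, 713, 712, 712, 712, 712, 713]
Key observation: The state at step 26, [701, 701, 701, 701, 702, 701, 701, 702, 701, 702, 702, 701], reappears at step 28: the system is in a cycle of period 2 from step 26 on.  Therefore the state at step 4631 equals the state at step 26 + ((4631 - 26) mod 2) = 27, which is [713, 713, 712, 712, 712, 712, 713, 712, 712, 712, 712, 713].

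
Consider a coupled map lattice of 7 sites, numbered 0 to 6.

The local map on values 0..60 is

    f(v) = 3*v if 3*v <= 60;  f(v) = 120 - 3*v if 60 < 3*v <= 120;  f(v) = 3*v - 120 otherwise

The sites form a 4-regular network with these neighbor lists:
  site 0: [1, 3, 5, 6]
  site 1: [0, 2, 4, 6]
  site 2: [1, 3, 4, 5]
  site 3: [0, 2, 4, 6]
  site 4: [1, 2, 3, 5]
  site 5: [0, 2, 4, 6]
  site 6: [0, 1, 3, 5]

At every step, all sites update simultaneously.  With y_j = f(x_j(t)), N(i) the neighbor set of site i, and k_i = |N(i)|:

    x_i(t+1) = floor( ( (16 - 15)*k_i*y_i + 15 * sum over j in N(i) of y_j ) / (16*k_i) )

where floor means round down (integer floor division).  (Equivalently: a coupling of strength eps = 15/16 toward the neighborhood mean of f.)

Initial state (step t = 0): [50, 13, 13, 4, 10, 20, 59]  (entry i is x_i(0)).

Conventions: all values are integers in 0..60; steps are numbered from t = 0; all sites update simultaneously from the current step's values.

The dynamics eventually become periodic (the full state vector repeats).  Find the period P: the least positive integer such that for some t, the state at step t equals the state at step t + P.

Answer: 11
Key observation: The state at step 30, [25, 40, 25, 40, 25, 40, 25], reappears at step 41 — and no state repeats earlier — so the cycle the system enters has period 11.

Derivation:
t=0: [50, 13, 13, 4, 10, 20, 59]
t=1: [41, 39, 35, 37, 37, 40, 36]
t=2: [5, 9, 5, 9, 6, 9, 4]
t=3: [22, 15, 24, 15, 23, 15, 23]
t=4: [46, 50, 46, 50, 46, 50, 47]
t=5: [27, 19, 26, 19, 26, 19, 26]
t=6: [52, 42, 52, 42, 52, 42, 51]
t=7: [14, 33, 14, 33, 14, 33, 14]
t=8: [27, 40, 27, 40, 27, 40, 27]
t=9: [11, 36, 11, 36, 11, 36, 11]
t=10: [18, 31, 18, 31, 18, 31, 18]
t=11: [35, 52, 35, 52, 35, 52, 35]
t=12: [29, 16, 29, 16, 29, 16, 29]
t=13: [43, 33, 43, 33, 43, 33, 43]
t=14: [17, 9, 17, 9, 17, 9, 17]
t=15: [34, 49, 34, 49, 34, 49, 34]
t=16: [24, 18, 24, 18, 24, 18, 24]
t=17: [52, 48, 52, 48, 52, 48, 52]
t=18: [27, 35, 27, 35, 27, 35, 27]
t=19: [22, 37, 22, 37, 22, 37, 22]
t=20: [22, 51, 22, 51, 22, 51, 22]
t=21: [39, 52, 39, 52, 39, 52, 39]
t=22: [26, 5, 26, 5, 26, 5, 26]
t=23: [23, 40, 23, 40, 23, 40, 23]
t=24: [15, 47, 15, 47, 15, 47, 15]
t=25: [28, 43, 28, 43, 28, 43, 28]
t=26: [17, 34, 17, 34, 17, 34, 17]
t=27: [27, 48, 27, 48, 27, 48, 27]
t=28: [28, 38, 28, 38, 28, 38, 28]
t=29: [14, 34, 14, 34, 14, 34, 14]
t=30: [25, 40, 25, 40, 25, 40, 25]
t=31: [13, 42, 13, 42, 13, 42, 13]
t=32: [15, 36, 15, 36, 15, 36, 15]
t=33: [21, 42, 21, 42, 21, 42, 21]
t=34: [21, 53, 21, 53, 21, 53, 21]
t=35: [44, 55, 44, 55, 44, 55, 44]
t=36: [35, 14, 35, 14, 35, 14, 35]
t=37: [33, 16, 33, 16, 33, 16, 33]
t=38: [39, 22, 39, 22, 39, 22, 39]
t=39: [38, 6, 38, 6, 38, 6, 38]
t=40: [14, 6, 14, 6, 14, 6, 14]
t=41: [25, 40, 25, 40, 25, 40, 25]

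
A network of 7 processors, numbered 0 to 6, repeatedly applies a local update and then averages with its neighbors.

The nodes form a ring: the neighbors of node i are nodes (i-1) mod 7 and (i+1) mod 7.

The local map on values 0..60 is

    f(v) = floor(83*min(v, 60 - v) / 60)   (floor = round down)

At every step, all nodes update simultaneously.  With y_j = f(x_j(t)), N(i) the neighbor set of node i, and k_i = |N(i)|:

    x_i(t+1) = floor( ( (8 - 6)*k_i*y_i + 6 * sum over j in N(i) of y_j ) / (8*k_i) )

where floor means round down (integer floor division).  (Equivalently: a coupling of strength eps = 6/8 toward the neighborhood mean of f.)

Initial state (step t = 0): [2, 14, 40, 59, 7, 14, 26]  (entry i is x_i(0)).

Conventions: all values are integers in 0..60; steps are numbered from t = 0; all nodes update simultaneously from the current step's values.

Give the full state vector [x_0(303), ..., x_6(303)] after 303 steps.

Simulating step by step:
t=0: [2, 14, 40, 59, 7, 14, 26]
t=1: [20, 15, 14, 13, 9, 21, 16]
t=2: [22, 22, 18, 15, 20, 20, 26]
t=3: [31, 27, 24, 24, 24, 30, 30]
t=4: [39, 36, 34, 33, 36, 38, 40]
t=5: [29, 32, 35, 34, 33, 30, 28]
t=6: [38, 37, 35, 35, 37, 38, 39]
t=7: [30, 31, 32, 32, 31, 30, 29]
t=8: [40, 39, 38, 38, 39, 40, 40]
t=9: [27, 28, 29, 29, 28, 27, 27]
t=10: [37, 38, 39, 39, 38, 37, 37]
t=11: [30, 30, 29, 29, 30, 30, 31]
t=12: [40, 40, 40, 40, 40, 40, 40]
t=13: [27, 27, 27, 27, 27, 27, 27]
t=14: [37, 37, 37, 37, 37, 37, 37]
t=15: [31, 31, 31, 31, 31, 31, 31]
t=16: [40, 40, 40, 40, 40, 40, 40]

Answer: [31, 31, 31, 31, 31, 31, 31]
Key observation: The state at step 12, [40, 40, 40, 40, 40, 40, 40], reappears at step 16: the system is in a cycle of period 4 from step 12 on.  Therefore the state at step 303 equals the state at step 12 + ((303 - 12) mod 4) = 15, which is [31, 31, 31, 31, 31, 31, 31].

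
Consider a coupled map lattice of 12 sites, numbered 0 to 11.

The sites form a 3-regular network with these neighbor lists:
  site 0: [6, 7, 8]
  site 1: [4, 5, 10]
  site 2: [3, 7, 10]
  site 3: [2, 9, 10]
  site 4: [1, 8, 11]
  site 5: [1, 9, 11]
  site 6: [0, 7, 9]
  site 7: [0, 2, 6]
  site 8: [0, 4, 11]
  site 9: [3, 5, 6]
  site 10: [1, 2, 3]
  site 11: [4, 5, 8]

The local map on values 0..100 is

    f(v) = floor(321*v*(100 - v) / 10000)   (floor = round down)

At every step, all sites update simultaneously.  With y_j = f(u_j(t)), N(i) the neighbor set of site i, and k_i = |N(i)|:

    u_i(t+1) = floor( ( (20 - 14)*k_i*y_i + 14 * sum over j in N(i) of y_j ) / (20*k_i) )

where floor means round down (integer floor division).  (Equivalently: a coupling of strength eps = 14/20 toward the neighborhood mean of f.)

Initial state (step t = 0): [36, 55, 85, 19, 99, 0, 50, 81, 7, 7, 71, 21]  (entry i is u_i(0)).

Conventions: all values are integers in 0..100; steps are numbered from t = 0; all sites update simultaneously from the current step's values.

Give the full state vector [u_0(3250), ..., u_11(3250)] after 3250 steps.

Answer: [79, 79, 79, 79, 79, 79, 79, 79, 79, 79, 79, 79]
Key observation: The state at step 12, [79, 79, 79, 79, 79, 79, 79, 79, 79, 79, 79, 79], reappears at step 14: the system is in a cycle of period 2 from step 12 on.  Therefore the state at step 3250 equals the state at step 12 + ((3250 - 12) mod 2) = 12, which is [79, 79, 79, 79, 79, 79, 79, 79, 79, 79, 79, 79].

Derivation:
t=0: [36, 55, 85, 19, 99, 0, 50, 81, 7, 7, 71, 21]
t=1: [56, 39, 50, 44, 36, 35, 57, 59, 36, 36, 59, 21]
t=2: [76, 74, 78, 77, 69, 69, 76, 78, 69, 75, 77, 67]
t=3: [59, 63, 55, 56, 66, 64, 57, 56, 66, 60, 56, 68]
t=4: [76, 74, 79, 78, 71, 73, 77, 78, 72, 76, 77, 71]
t=5: [58, 61, 54, 55, 64, 62, 56, 55, 63, 58, 56, 64]
t=6: [77, 75, 79, 78, 73, 75, 78, 78, 74, 77, 78, 73]
t=7: [56, 59, 54, 54, 61, 59, 55, 54, 60, 56, 55, 61]
t=8: [78, 77, 79, 79, 76, 77, 79, 79, 77, 78, 78, 76]
t=9: [54, 56, 53, 53, 57, 56, 53, 53, 56, 54, 54, 57]
t=10: [79, 78, 79, 79, 78, 78, 79, 79, 78, 79, 79, 78]
t=11: [53, 54, 53, 53, 55, 54, 53, 53, 54, 53, 53, 55]
t=12: [79, 79, 79, 79, 79, 79, 79, 79, 79, 79, 79, 79]
t=13: [53, 53, 53, 53, 53, 53, 53, 53, 53, 53, 53, 53]
t=14: [79, 79, 79, 79, 79, 79, 79, 79, 79, 79, 79, 79]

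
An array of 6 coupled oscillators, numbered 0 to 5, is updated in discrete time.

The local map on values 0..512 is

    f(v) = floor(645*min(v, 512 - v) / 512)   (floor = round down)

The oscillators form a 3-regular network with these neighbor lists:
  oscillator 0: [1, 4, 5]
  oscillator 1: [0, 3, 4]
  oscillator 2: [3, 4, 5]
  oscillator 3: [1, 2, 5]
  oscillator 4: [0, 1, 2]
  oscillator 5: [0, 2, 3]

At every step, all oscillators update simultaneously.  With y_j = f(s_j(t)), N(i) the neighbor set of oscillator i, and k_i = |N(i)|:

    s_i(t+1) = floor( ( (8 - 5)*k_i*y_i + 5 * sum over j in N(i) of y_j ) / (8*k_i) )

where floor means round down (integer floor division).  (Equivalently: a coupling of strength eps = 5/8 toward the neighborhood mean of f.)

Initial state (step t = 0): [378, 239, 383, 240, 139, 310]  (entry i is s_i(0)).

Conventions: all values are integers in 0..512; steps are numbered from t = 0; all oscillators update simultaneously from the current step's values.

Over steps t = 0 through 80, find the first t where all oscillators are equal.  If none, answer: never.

Answer: 9
Key observation: Synchronization is absorbing here: once all oscillators are equal they stay equal, and step 9 is the first all-equal step.

Derivation:
t=0: [378, 239, 383, 240, 139, 310]  (not all equal)
t=1: [215, 247, 213, 262, 197, 226]  (not all equal)
t=2: [276, 289, 276, 297, 269, 284]  (not all equal)
t=3: [293, 286, 291, 281, 296, 287]  (not all equal)
t=4: [277, 281, 280, 285, 276, 281]  (not all equal)
t=5: [294, 292, 291, 288, 294, 291]  (not all equal)
t=6: [275, 276, 278, 279, 275, 278]  (not all equal)
t=7: [296, 296, 294, 294, 296, 294]  (not all equal)
t=8: [272, 272, 273, 273, 272, 273]  (not all equal)
t=9: [301, 301, 301, 301, 301, 301]  (all equal)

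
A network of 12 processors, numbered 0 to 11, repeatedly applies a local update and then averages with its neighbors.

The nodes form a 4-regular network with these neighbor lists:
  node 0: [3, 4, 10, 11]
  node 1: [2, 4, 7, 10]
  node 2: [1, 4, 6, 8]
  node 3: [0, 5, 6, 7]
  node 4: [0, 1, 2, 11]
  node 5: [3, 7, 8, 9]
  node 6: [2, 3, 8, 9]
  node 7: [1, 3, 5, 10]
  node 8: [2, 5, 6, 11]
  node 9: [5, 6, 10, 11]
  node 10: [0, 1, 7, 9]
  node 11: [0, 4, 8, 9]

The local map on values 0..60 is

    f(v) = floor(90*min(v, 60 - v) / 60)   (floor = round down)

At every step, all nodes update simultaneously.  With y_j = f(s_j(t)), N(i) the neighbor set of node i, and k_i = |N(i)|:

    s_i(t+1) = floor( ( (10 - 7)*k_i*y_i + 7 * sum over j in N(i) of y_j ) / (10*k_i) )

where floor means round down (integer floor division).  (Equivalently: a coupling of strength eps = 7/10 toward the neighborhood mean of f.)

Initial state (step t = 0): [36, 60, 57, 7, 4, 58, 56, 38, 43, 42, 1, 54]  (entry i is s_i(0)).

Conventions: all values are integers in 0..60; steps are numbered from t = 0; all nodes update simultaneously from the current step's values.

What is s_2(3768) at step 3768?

Answer: s_2(3768) = 37
Key observation: The state at step 8, [39, 39, 39, 39, 39, 39, 39, 39, 39, 39, 39, 39], reappears at step 14: the system is in a cycle of period 6 from step 8 on.  Therefore the state at step 3768 equals the state at step 8 + ((3768 - 8) mod 6) = 12, which is [37, 37, 37, 37, 37, 37, 37, 37, 37, 37, 37, 37].

Derivation:
t=0: [36, 60, 57, 7, 4, 58, 56, 38, 43, 42, 1, 54]
t=1: [15, 7, 7, 16, 10, 17, 13, 12, 11, 11, 17, 19]
t=2: [22, 14, 13, 21, 16, 20, 17, 20, 19, 21, 19, 20]
t=3: [29, 23, 22, 29, 25, 30, 26, 28, 26, 29, 28, 29]
t=4: [41, 37, 35, 42, 37, 42, 39, 41, 39, 42, 40, 41]
t=5: [29, 32, 33, 28, 32, 27, 30, 29, 30, 28, 29, 29]
t=6: [42, 42, 42, 42, 42, 42, 43, 42, 42, 42, 42, 43]
t=7: [26, 27, 26, 26, 26, 27, 26, 27, 26, 26, 27, 26]
t=8: [39, 39, 39, 39, 39, 39, 39, 39, 39, 39, 39, 39]
t=9: [31, 31, 31, 31, 31, 31, 31, 31, 31, 31, 31, 31]
t=10: [43, 43, 43, 43, 43, 43, 43, 43, 43, 43, 43, 43]
t=11: [25, 25, 25, 25, 25, 25, 25, 25, 25, 25, 25, 25]
t=12: [37, 37, 37, 37, 37, 37, 37, 37, 37, 37, 37, 37]
t=13: [34, 34, 34, 34, 34, 34, 34, 34, 34, 34, 34, 34]
t=14: [39, 39, 39, 39, 39, 39, 39, 39, 39, 39, 39, 39]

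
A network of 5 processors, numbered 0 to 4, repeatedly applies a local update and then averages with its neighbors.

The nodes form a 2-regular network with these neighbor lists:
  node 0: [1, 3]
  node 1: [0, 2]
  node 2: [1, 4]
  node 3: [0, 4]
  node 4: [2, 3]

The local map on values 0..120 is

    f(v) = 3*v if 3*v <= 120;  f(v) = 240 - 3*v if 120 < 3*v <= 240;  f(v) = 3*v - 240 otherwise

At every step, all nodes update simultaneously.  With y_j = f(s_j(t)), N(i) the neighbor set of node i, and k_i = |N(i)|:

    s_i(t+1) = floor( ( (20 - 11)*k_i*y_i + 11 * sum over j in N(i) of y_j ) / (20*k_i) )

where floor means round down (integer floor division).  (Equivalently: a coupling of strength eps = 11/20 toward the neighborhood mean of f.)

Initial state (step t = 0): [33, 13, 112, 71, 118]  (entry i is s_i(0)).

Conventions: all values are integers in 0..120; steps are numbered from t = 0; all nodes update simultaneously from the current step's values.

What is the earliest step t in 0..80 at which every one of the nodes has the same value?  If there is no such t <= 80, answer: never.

Simulating step by step:
t=0: [33, 13, 112, 71, 118]  (not all equal)
t=1: [62, 71, 85, 70, 85]  (not all equal)
t=2: [39, 31, 18, 32, 19]  (not all equal)
t=3: [104, 88, 65, 91, 66]  (not all equal)
t=4: [48, 42, 38, 46, 40]  (not all equal)
t=5: [102, 109, 115, 105, 113]  (not all equal)
t=6: [74, 86, 98, 79, 94]  (not all equal)
t=7: [13, 27, 40, 17, 34]  (not all equal)
t=8: [53, 80, 104, 61, 92]  (not all equal)
t=9: [52, 42, 42, 57, 51]  (not all equal)
t=10: [88, 105, 106, 78, 89]  (not all equal)
t=11: [33, 61, 63, 16, 35]  (not all equal)
t=12: [73, 66, 67, 77, 74]  (not all equal)
t=13: [23, 35, 34, 14, 21]  (not all equal)
t=14: [71, 94, 92, 55, 67]  (not all equal)
t=15: [44, 36, 38, 51, 48]  (not all equal)
t=16: [102, 109, 107, 95, 98]  (not all equal)
t=17: [66, 79, 75, 53, 58]  (not all equal)
t=18: [42, 17, 25, 66, 56]  (not all equal)
t=19: [76, 74, 67, 70, 64]  (not all equal)
t=20: [18, 22, 35, 30, 40]  (not all equal)
t=21: [67, 73, 98, 88, 107]  (not all equal)
t=22: [29, 35, 52, 43, 57]  (not all equal)
t=23: [98, 94, 85, 92, 84]  (not all equal)
t=24: [45, 37, 21, 34, 19]  (not all equal)
t=25: [105, 96, 74, 90, 71]  (not all equal)
t=26: [55, 47, 28, 41, 25]  (not all equal)
t=27: [93, 88, 85, 93, 89]  (not all equal)
t=28: [34, 25, 20, 35, 27]  (not all equal)
t=29: [95, 78, 69, 97, 81]  (not all equal)
t=30: [35, 24, 17, 36, 24]  (not all equal)
t=31: [96, 75, 62, 97, 76]  (not all equal)
t=32: [39, 34, 31, 39, 34]  (not all equal)
t=33: [112, 103, 97, 112, 103]  (not all equal)
t=34: [88, 71, 60, 88, 71]  (not all equal)
t=35: [24, 35, 41, 24, 35]  (not all equal)
t=36: [81, 99, 110, 81, 99]  (not all equal)
t=37: [17, 51, 71, 17, 51]  (not all equal)
t=38: [60, 60, 60, 60, 60]  (all equal)

Answer: 38
Key observation: Synchronization is absorbing here: once all nodes are equal they stay equal, and step 38 is the first all-equal step.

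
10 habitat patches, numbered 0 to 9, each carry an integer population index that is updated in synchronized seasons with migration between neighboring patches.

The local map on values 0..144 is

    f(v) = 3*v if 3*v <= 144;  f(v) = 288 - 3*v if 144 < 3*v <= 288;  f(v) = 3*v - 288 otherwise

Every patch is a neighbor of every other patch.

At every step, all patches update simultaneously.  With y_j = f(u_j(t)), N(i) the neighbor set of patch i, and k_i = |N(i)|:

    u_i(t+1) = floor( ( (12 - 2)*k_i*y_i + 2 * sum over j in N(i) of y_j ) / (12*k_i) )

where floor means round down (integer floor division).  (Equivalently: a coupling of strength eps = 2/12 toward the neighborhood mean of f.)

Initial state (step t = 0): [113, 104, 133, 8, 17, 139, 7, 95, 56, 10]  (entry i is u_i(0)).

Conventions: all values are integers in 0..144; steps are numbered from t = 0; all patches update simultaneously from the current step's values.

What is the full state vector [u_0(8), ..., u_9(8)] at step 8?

Answer: [92, 68, 126, 68, 92, 85, 92, 85, 85, 114]

Derivation:
t=0: [113, 104, 133, 8, 17, 139, 7, 95, 56, 10]
t=1: [52, 30, 100, 30, 52, 115, 27, 12, 108, 34]
t=2: [121, 87, 24, 87, 121, 60, 80, 43, 43, 97]
t=3: [73, 34, 71, 34, 73, 100, 51, 117, 117, 15]
t=4: [69, 96, 74, 96, 69, 23, 123, 64, 64, 50]
t=5: [79, 13, 66, 13, 79, 69, 79, 91, 91, 125]
t=6: [51, 41, 82, 41, 51, 75, 51, 21, 21, 80]
t=7: [127, 117, 51, 117, 127, 68, 127, 68, 68, 56]
t=8: [92, 68, 126, 68, 92, 85, 92, 85, 85, 114]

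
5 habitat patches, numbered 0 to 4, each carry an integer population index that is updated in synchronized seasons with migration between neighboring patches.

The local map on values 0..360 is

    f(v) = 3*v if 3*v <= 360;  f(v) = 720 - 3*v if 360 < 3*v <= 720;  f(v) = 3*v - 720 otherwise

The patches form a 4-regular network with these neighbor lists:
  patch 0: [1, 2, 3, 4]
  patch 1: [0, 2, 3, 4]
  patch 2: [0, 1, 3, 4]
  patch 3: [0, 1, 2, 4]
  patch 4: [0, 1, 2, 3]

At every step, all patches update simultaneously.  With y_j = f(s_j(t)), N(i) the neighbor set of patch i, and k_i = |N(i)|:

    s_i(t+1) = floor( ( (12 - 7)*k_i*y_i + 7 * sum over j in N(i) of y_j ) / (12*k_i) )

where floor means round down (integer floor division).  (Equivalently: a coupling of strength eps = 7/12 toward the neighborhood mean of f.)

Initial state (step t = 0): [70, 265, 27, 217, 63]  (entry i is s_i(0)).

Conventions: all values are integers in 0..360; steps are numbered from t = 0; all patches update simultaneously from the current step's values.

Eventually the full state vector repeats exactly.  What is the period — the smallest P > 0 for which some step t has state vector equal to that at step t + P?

Simulating step by step:
t=0: [70, 265, 27, 217, 63]
t=1: [147, 111, 112, 109, 142]
t=2: [304, 319, 319, 317, 308]
t=3: [212, 224, 224, 223, 215]
t=4: [67, 57, 57, 58, 64]
t=5: [187, 178, 178, 179, 184]
t=6: [171, 179, 179, 178, 174]
t=7: [195, 189, 189, 189, 193]
t=8: [143, 148, 148, 148, 145]
t=9: [283, 279, 279, 279, 281]
t=10: [122, 119, 119, 119, 121]
t=11: [355, 356, 356, 356, 356]
t=12: [346, 347, 347, 347, 347]
t=13: [319, 320, 320, 320, 320]
t=14: [238, 239, 239, 239, 239]
t=15: [4, 3, 3, 3, 3]
t=16: [10, 9, 9, 9, 9]
t=17: [28, 27, 27, 27, 27]
t=18: [82, 81, 81, 81, 81]
t=19: [244, 243, 243, 243, 243]
t=20: [10, 9, 9, 9, 9]

Answer: 4
Key observation: The state at step 16, [10, 9, 9, 9, 9], reappears at step 20 — and no state repeats earlier — so the cycle the system enters has period 4.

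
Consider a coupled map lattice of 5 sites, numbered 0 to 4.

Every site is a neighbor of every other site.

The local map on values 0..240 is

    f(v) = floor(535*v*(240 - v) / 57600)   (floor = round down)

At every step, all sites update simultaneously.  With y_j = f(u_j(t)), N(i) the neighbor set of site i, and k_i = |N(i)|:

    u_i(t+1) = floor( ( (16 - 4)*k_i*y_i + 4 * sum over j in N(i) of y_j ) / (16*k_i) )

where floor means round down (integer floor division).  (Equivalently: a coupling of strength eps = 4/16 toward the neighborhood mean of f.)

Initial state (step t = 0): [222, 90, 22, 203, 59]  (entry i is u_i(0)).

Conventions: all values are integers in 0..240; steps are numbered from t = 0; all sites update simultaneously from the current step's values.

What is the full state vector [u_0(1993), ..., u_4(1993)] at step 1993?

Answer: [132, 132, 132, 132, 132]
Key observation: The state at step 4, [132, 132, 132, 132, 132], reappears at step 5: the system is in a cycle of period 1 from step 4 on.  Therefore the state at step 1993 equals the state at step 4 + ((1993 - 4) mod 1) = 4, which is [132, 132, 132, 132, 132].

Derivation:
t=0: [222, 90, 22, 203, 59]
t=1: [48, 109, 53, 70, 91]
t=2: [92, 124, 97, 109, 119]
t=3: [127, 132, 128, 131, 132]
t=4: [132, 132, 132, 132, 132]
t=5: [132, 132, 132, 132, 132]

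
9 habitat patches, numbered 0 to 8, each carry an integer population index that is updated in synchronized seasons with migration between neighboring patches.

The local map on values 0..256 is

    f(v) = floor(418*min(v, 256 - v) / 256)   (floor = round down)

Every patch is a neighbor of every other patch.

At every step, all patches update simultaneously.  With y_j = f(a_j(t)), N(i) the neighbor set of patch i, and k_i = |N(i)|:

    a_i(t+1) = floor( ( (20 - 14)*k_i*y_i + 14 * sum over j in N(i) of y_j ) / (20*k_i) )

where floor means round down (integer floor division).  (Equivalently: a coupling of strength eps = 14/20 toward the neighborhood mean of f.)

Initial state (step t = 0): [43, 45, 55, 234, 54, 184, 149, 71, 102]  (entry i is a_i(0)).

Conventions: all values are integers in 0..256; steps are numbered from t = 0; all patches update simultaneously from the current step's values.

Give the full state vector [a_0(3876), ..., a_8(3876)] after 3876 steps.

Answer: [186, 186, 186, 186, 186, 186, 186, 186, 186]
Key observation: The state at step 26, [186, 186, 186, 186, 186, 186, 186, 186, 186], reappears at step 28: the system is in a cycle of period 2 from step 26 on.  Therefore the state at step 3876 equals the state at step 26 + ((3876 - 26) mod 2) = 26, which is [186, 186, 186, 186, 186, 186, 186, 186, 186].

Derivation:
t=0: [43, 45, 55, 234, 54, 184, 149, 71, 102]
t=1: [95, 96, 100, 88, 99, 105, 118, 105, 116]
t=2: [164, 164, 165, 161, 165, 167, 172, 167, 171]
t=3: [147, 147, 146, 148, 146, 145, 144, 145, 144]
t=4: [178, 178, 179, 178, 179, 179, 179, 179, 179]
t=5: [125, 125, 125, 125, 125, 125, 125, 125, 125]
t=6: [204, 204, 204, 204, 204, 204, 204, 204, 204]
t=7: [84, 84, 84, 84, 84, 84, 84, 84, 84]
t=8: [137, 137, 137, 137, 137, 137, 137, 137, 137]
t=9: [194, 194, 194, 194, 194, 194, 194, 194, 194]
t=10: [101, 101, 101, 101, 101, 101, 101, 101, 101]
t=11: [164, 164, 164, 164, 164, 164, 164, 164, 164]
t=12: [150, 150, 150, 150, 150, 150, 150, 150, 150]
t=13: [173, 173, 173, 173, 173, 173, 173, 173, 173]
t=14: [135, 135, 135, 135, 135, 135, 135, 135, 135]
t=15: [197, 197, 197, 197, 197, 197, 197, 197, 197]
t=16: [96, 96, 96, 96, 96, 96, 96, 96, 96]
t=17: [156, 156, 156, 156, 156, 156, 156, 156, 156]
t=18: [163, 163, 163, 163, 163, 163, 163, 163, 163]
t=19: [151, 151, 151, 151, 151, 151, 151, 151, 151]
t=20: [171, 171, 171, 171, 171, 171, 171, 171, 171]
t=21: [138, 138, 138, 138, 138, 138, 138, 138, 138]
t=22: [192, 192, 192, 192, 192, 192, 192, 192, 192]
t=23: [104, 104, 104, 104, 104, 104, 104, 104, 104]
t=24: [169, 169, 169, 169, 169, 169, 169, 169, 169]
t=25: [142, 142, 142, 142, 142, 142, 142, 142, 142]
t=26: [186, 186, 186, 186, 186, 186, 186, 186, 186]
t=27: [114, 114, 114, 114, 114, 114, 114, 114, 114]
t=28: [186, 186, 186, 186, 186, 186, 186, 186, 186]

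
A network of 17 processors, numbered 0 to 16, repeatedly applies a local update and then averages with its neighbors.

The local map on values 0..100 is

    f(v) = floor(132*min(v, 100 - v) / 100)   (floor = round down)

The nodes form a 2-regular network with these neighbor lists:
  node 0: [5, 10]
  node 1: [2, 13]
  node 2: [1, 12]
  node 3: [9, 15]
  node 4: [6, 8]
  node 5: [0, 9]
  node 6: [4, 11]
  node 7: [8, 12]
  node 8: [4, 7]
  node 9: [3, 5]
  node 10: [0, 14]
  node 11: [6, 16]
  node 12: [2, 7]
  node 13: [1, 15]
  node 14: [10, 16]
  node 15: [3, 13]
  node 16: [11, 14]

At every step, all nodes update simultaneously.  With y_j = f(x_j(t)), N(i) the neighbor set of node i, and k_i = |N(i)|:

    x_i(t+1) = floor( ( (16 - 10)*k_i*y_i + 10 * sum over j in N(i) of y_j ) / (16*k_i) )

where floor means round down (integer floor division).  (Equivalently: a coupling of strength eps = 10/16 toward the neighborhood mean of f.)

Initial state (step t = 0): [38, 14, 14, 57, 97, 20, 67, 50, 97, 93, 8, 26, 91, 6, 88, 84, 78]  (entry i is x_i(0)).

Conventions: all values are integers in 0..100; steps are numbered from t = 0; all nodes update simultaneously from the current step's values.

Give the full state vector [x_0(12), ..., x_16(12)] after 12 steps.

Answer: [58, 61, 58, 62, 54, 62, 55, 52, 53, 63, 53, 54, 53, 63, 52, 62, 53]

Derivation:
t=0: [38, 14, 14, 57, 97, 20, 67, 50, 97, 93, 8, 26, 91, 6, 88, 84, 78]
t=1: [30, 14, 15, 30, 15, 28, 27, 29, 22, 29, 24, 35, 30, 14, 17, 27, 26]
t=2: [35, 18, 24, 37, 27, 37, 33, 35, 28, 37, 30, 38, 32, 23, 28, 30, 34]
t=3: [44, 27, 31, 45, 37, 47, 42, 41, 38, 48, 40, 45, 39, 30, 39, 39, 43]
t=4: [57, 37, 41, 57, 50, 61, 54, 51, 50, 61, 53, 56, 48, 41, 52, 49, 55]
t=5: [56, 51, 54, 56, 64, 52, 61, 64, 65, 52, 60, 58, 60, 55, 61, 58, 59]
t=6: [57, 61, 58, 58, 47, 61, 51, 48, 46, 61, 53, 53, 52, 59, 52, 57, 53]
t=7: [56, 53, 56, 54, 62, 52, 62, 62, 61, 52, 60, 62, 60, 53, 62, 55, 62]
t=8: [57, 60, 57, 60, 50, 61, 50, 50, 50, 62, 53, 50, 53, 61, 50, 60, 50]
t=9: [56, 52, 56, 51, 66, 52, 66, 64, 66, 50, 61, 66, 61, 51, 64, 51, 66]
t=10: [57, 61, 57, 64, 44, 62, 44, 47, 44, 64, 51, 44, 51, 63, 47, 64, 44]
t=11: [56, 51, 56, 47, 58, 50, 58, 61, 59, 47, 60, 58, 60, 48, 61, 47, 59]
t=12: [58, 61, 58, 62, 54, 62, 55, 52, 53, 63, 53, 54, 53, 63, 52, 62, 53]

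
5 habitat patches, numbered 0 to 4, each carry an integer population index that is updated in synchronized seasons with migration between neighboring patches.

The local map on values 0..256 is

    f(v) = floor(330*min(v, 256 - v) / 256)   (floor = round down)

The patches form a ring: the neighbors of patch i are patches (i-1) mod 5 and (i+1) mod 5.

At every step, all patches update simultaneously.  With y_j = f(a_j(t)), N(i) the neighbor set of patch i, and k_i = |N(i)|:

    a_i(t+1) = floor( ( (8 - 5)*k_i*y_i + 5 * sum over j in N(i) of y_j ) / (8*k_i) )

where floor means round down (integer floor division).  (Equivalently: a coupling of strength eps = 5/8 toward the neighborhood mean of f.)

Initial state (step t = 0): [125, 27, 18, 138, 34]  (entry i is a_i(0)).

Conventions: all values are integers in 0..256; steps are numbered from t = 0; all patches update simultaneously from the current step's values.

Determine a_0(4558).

Answer: a_0(4558) = 158
Key observation: The state at step 8, [160, 158, 158, 160, 161], reappears at step 12: the system is in a cycle of period 4 from step 8 on.  Therefore the state at step 4558 equals the state at step 8 + ((4558 - 8) mod 4) = 10, which is [158, 160, 160, 158, 157].

Derivation:
t=0: [125, 27, 18, 138, 34]
t=1: [84, 70, 66, 77, 113]
t=2: [113, 94, 90, 109, 119]
t=3: [140, 126, 125, 136, 146]
t=4: [150, 157, 159, 152, 147]
t=5: [134, 129, 128, 133, 136]
t=6: [157, 161, 162, 158, 156]
t=7: [125, 123, 122, 125, 127]
t=8: [160, 158, 158, 160, 161]
t=9: [123, 125, 125, 123, 122]
t=10: [158, 160, 160, 158, 157]
t=11: [125, 123, 123, 125, 126]
t=12: [160, 158, 158, 160, 161]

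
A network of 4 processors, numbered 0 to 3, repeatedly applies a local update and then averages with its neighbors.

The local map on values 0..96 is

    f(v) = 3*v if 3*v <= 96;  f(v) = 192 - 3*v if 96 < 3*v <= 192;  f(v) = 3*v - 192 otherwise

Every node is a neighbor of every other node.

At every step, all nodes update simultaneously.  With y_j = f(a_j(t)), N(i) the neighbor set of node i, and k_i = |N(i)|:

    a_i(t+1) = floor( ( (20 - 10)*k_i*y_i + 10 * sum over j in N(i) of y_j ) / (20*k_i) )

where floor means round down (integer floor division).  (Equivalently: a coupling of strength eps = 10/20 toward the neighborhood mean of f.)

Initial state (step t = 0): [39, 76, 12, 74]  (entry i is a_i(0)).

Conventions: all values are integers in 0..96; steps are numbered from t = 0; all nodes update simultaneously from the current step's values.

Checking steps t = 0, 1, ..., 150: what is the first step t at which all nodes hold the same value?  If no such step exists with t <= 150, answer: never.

Answer: never
Key observation: The state at step 12 reappears at step 14 — the system is in a cycle of period 2 from step 12 on.  No step 0..14 is synchronized, and the cycle repeats forever, so no step up to 150 (or ever) has all nodes equal.

Derivation:
t=0: [39, 76, 12, 74]  (not all equal)
t=1: [54, 41, 41, 39]  (not all equal)
t=2: [50, 63, 63, 65]  (not all equal)
t=3: [22, 9, 9, 9]  (not all equal)
t=4: [46, 33, 33, 33]  (not all equal)
t=5: [73, 86, 86, 86]  (not all equal)
t=6: [46, 59, 59, 59]  (not all equal)
t=7: [34, 21, 21, 21]  (not all equal)
t=8: [76, 67, 67, 67]  (not all equal)
t=9: [22, 13, 13, 13]  (not all equal)
t=10: [52, 43, 43, 43]  (not all equal)
t=11: [49, 58, 58, 58]  (not all equal)
t=12: [31, 22, 22, 22]  (not all equal)
t=13: [79, 70, 70, 70]  (not all equal)
t=14: [31, 22, 22, 22]  (not all equal)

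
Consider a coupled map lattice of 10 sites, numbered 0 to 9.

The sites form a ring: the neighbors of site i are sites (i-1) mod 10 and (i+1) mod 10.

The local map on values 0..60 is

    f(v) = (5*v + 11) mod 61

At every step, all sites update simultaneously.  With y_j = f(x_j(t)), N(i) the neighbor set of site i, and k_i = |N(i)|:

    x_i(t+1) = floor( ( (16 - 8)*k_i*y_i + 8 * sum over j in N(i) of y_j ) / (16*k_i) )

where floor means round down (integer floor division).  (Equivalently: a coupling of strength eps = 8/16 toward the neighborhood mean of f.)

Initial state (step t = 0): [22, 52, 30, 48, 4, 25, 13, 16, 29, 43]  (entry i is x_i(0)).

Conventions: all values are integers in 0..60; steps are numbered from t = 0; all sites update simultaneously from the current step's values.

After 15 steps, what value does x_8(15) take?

Answer: x_8(15) = 45

Derivation:
t=0: [22, 52, 30, 48, 4, 25, 13, 16, 29, 43]
t=1: [47, 38, 28, 21, 20, 18, 18, 27, 35, 45]
t=2: [18, 16, 32, 47, 48, 42, 36, 22, 20, 27]
t=3: [33, 37, 32, 15, 13, 22, 28, 44, 46, 34]
t=4: [45, 32, 34, 28, 28, 41, 41, 45, 55, 57]
t=5: [51, 52, 49, 36, 30, 32, 38, 45, 47, 49]
t=6: [20, 22, 14, 16, 33, 38, 34, 31, 17, 12]
t=7: [42, 47, 32, 33, 39, 37, 45, 45, 31, 26]
t=8: [24, 22, 38, 45, 28, 25, 43, 50, 40, 30]
t=9: [29, 36, 37, 38, 31, 25, 29, 26, 28, 28]
t=10: [26, 15, 13, 23, 30, 26, 25, 25, 26, 30]
t=11: [25, 21, 14, 15, 25, 22, 15, 15, 22, 29]
t=12: [29, 36, 30, 21, 28, 39, 33, 33, 44, 35]
t=13: [19, 22, 35, 44, 34, 32, 46, 52, 38, 22]
t=14: [52, 42, 28, 39, 53, 53, 48, 32, 30, 45]
t=15: [36, 33, 29, 26, 29, 25, 23, 36, 45, 43]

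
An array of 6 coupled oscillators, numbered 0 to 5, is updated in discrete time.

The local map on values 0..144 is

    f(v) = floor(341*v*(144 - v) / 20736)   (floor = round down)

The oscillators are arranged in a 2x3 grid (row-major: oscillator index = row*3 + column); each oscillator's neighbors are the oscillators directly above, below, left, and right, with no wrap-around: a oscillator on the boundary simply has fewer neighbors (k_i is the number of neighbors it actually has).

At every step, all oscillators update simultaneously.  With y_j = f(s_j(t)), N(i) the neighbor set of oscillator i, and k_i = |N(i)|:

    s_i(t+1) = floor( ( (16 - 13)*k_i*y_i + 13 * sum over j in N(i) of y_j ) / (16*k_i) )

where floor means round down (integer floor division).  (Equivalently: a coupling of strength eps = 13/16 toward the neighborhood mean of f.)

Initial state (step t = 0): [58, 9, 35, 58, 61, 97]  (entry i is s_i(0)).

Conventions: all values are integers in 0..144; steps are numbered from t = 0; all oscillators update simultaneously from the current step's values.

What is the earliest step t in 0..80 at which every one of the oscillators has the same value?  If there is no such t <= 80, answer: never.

Simulating step by step:
t=0: [58, 9, 35, 58, 61, 97]  (not all equal)
t=1: [56, 65, 49, 82, 62, 72]  (not all equal)
t=2: [83, 80, 82, 82, 83, 80]  (not all equal)
t=3: [83, 83, 83, 83, 83, 83]  (all equal)

Answer: 3
Key observation: Synchronization is absorbing here: once all oscillators are equal they stay equal, and step 3 is the first all-equal step.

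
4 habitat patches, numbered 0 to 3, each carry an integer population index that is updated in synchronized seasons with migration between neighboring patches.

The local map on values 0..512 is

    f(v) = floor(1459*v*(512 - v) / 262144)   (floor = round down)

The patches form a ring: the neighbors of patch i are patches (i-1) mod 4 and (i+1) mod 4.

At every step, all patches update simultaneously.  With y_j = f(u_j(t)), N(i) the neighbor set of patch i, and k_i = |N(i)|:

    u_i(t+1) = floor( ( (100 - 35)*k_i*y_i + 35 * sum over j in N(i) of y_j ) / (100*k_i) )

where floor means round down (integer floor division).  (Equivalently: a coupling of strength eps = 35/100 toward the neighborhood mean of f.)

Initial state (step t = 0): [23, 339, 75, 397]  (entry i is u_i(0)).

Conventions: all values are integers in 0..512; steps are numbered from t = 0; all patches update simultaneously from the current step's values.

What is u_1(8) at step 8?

Answer: u_1(8) = 335

Derivation:
t=0: [23, 339, 75, 397]
t=1: [141, 254, 219, 207]
t=2: [314, 350, 357, 341]
t=3: [336, 319, 311, 324]
t=4: [333, 340, 344, 338]
t=5: [329, 325, 322, 326]
t=6: [335, 337, 339, 337]
t=7: [329, 328, 326, 328]
t=8: [335, 335, 336, 335]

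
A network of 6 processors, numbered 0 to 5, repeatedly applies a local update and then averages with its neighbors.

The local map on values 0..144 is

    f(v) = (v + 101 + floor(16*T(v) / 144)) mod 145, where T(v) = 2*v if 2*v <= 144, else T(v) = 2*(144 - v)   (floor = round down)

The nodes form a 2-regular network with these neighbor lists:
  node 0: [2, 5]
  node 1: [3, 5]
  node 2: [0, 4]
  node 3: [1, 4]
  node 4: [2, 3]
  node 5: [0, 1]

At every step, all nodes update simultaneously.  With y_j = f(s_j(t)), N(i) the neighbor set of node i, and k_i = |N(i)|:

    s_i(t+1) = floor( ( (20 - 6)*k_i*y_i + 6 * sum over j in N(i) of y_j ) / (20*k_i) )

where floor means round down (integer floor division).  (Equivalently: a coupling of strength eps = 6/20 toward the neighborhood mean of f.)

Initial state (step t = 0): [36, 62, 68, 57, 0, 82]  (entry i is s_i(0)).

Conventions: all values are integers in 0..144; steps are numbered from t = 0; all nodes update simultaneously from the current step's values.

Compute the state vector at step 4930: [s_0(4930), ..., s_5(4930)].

Simulating step by step:
t=0: [36, 62, 68, 57, 0, 82]
t=1: [13, 33, 42, 37, 80, 40]
t=2: [82, 99, 29, 29, 36, 41]
t=3: [57, 66, 102, 104, 40, 21]
t=4: [46, 54, 51, 53, 23, 97]
t=5: [20, 27, 33, 36, 96, 49]
t=6: [110, 96, 126, 29, 64, 49]
t=7: [66, 66, 76, 109, 57, 30]
t=8: [52, 56, 42, 59, 35, 106]
t=9: [24, 31, 29, 44, 105, 55]
t=10: [114, 101, 125, 37, 70, 56]
t=11: [69, 49, 77, 16, 41, 38]
t=12: [35, 28, 39, 87, 29, 9]
t=13: [117, 119, 43, 79, 103, 120]
t=14: [68, 75, 27, 56, 56, 80]
t=15: [54, 43, 103, 27, 40, 47]
t=16: [27, 27, 51, 95, 33, 13]
t=17: [113, 120, 53, 83, 110, 121]
t=18: [67, 76, 36, 59, 61, 80]
t=19: [33, 44, 10, 31, 25, 47]
t=20: [117, 28, 119, 117, 129, 31]
t=21: [88, 127, 81, 88, 85, 128]
t=22: [59, 81, 52, 60, 53, 82]
t=23: [30, 47, 20, 30, 21, 47]
t=24: [116, 31, 126, 116, 127, 31]
t=25: [88, 129, 84, 88, 84, 129]
t=26: [60, 83, 53, 60, 53, 83]
t=27: [31, 48, 21, 31, 21, 48]
t=28: [117, 32, 127, 117, 127, 32]
t=29: [89, 130, 84, 89, 84, 130]
t=30: [61, 84, 53, 61, 53, 84]
t=31: [31, 49, 21, 31, 21, 49]
t=32: [117, 33, 127, 117, 127, 33]
t=33: [89, 131, 84, 89, 84, 131]
t=34: [61, 84, 53, 61, 53, 84]

Answer: [61, 84, 53, 61, 53, 84]
Key observation: The state at step 30, [61, 84, 53, 61, 53, 84], reappears at step 34: the system is in a cycle of period 4 from step 30 on.  Therefore the state at step 4930 equals the state at step 30 + ((4930 - 30) mod 4) = 30, which is [61, 84, 53, 61, 53, 84].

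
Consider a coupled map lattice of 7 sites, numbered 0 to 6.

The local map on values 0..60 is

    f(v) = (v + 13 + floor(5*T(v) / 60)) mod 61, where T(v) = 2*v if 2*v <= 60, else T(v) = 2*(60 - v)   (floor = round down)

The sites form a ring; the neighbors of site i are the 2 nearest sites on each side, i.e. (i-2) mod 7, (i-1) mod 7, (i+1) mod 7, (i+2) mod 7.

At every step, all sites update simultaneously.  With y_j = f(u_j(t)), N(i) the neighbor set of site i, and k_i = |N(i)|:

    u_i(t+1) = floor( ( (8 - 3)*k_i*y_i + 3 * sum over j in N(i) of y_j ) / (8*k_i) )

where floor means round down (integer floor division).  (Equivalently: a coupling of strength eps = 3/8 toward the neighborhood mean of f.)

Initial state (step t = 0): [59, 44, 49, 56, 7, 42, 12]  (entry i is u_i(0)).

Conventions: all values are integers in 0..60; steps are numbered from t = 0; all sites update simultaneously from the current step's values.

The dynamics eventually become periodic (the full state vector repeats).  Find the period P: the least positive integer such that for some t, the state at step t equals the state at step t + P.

Simulating step by step:
t=0: [59, 44, 49, 56, 7, 42, 12]
t=1: [20, 41, 10, 18, 22, 42, 30]
t=2: [40, 48, 30, 37, 39, 50, 47]
t=3: [40, 16, 45, 43, 44, 17, 11]
t=4: [48, 38, 56, 53, 53, 38, 32]
t=5: [16, 39, 11, 15, 14, 39, 41]
t=6: [37, 47, 29, 34, 33, 48, 51]
t=7: [38, 15, 43, 41, 40, 16, 12]
t=8: [47, 37, 54, 52, 51, 37, 32]
t=9: [15, 38, 10, 14, 13, 38, 41]
t=10: [36, 46, 28, 33, 32, 47, 51]
t=11: [37, 14, 42, 40, 40, 15, 12]
t=12: [46, 36, 54, 51, 51, 36, 32]
t=13: [15, 38, 10, 13, 13, 38, 40]
t=14: [36, 46, 28, 32, 32, 47, 50]
t=15: [37, 14, 42, 39, 39, 15, 11]
t=16: [46, 36, 54, 50, 50, 36, 31]
t=17: [15, 38, 9, 12, 12, 38, 40]
t=18: [36, 46, 27, 31, 31, 46, 50]
t=19: [37, 13, 41, 38, 38, 14, 11]
t=20: [46, 35, 53, 49, 49, 35, 31]
t=21: [14, 37, 9, 11, 11, 37, 39]
t=22: [35, 45, 26, 30, 30, 45, 49]
t=23: [47, 51, 46, 49, 44, 51, 21]
t=24: [4, 6, 6, 7, 40, 11, 29]
t=25: [21, 22, 23, 24, 45, 28, 39]
t=26: [39, 39, 40, 42, 54, 46, 51]
t=27: [45, 50, 51, 47, 15, 11, 13]
t=28: [43, 10, 11, 6, 24, 26, 28]
t=29: [49, 28, 29, 24, 38, 42, 43]
t=30: [20, 41, 42, 44, 52, 50, 51]
t=31: [33, 50, 50, 48, 14, 11, 11]
t=32: [36, 9, 9, 6, 23, 25, 25]
t=33: [45, 27, 27, 24, 36, 40, 40]
t=34: [56, 46, 46, 44, 51, 54, 54]
t=35: [6, 6, 6, 37, 9, 11, 6]
t=36: [20, 23, 23, 41, 25, 26, 20]
t=37: [37, 40, 40, 50, 42, 42, 37]
t=38: [54, 50, 50, 23, 52, 51, 54]
t=39: [5, 7, 6, 25, 8, 7, 6]
t=40: [18, 22, 22, 34, 23, 22, 20]
t=41: [35, 38, 38, 46, 39, 38, 36]
t=42: [52, 48, 48, 20, 49, 48, 53]
t=43: [4, 5, 5, 23, 5, 5, 4]
t=44: [17, 19, 19, 31, 19, 19, 17]
t=45: [32, 35, 35, 43, 35, 35, 32]
t=46: [49, 52, 52, 55, 52, 52, 49]
t=47: [2, 4, 4, 6, 4, 4, 2]
t=48: [15, 16, 17, 18, 17, 16, 15]
t=49: [30, 31, 31, 33, 31, 31, 30]
t=50: [48, 48, 48, 49, 48, 48, 48]
t=51: [2, 2, 2, 2, 2, 2, 2]
t=52: [15, 15, 15, 15, 15, 15, 15]
t=53: [30, 30, 30, 30, 30, 30, 30]
t=54: [48, 48, 48, 48, 48, 48, 48]
t=55: [2, 2, 2, 2, 2, 2, 2]

Answer: 4
Key observation: The state at step 51, [2, 2, 2, 2, 2, 2, 2], reappears at step 55 — and no state repeats earlier — so the cycle the system enters has period 4.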